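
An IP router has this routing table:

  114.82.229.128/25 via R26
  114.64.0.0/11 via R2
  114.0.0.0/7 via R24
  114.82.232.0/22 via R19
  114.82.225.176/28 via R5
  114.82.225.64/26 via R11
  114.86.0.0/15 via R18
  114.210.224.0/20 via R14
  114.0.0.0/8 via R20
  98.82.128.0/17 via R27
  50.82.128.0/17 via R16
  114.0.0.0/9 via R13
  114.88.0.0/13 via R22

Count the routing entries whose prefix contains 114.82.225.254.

4

Prefixes containing 114.82.225.254:
  114.0.0.0/7 (114.0.0.0 - 115.255.255.255)
  114.0.0.0/8 (114.0.0.0 - 114.255.255.255)
  114.0.0.0/9 (114.0.0.0 - 114.127.255.255)
  114.64.0.0/11 (114.64.0.0 - 114.95.255.255)
Total matching entries: 4.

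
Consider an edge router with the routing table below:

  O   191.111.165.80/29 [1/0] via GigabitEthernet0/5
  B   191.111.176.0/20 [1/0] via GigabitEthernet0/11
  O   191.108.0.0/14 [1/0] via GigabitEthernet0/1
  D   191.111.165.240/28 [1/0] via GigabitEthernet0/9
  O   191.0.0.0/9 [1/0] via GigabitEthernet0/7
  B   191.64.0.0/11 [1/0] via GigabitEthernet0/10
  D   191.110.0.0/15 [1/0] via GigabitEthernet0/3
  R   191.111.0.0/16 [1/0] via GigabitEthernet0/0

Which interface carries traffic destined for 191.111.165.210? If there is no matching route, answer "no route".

Routes whose prefix contains 191.111.165.210:
  191.0.0.0/9 (191.0.0.0 - 191.127.255.255) -> GigabitEthernet0/7
  191.108.0.0/14 (191.108.0.0 - 191.111.255.255) -> GigabitEthernet0/1
  191.110.0.0/15 (191.110.0.0 - 191.111.255.255) -> GigabitEthernet0/3
  191.111.0.0/16 (191.111.0.0 - 191.111.255.255) -> GigabitEthernet0/0
More-specific entries that do NOT match:
  191.111.165.80/29 (191.111.165.80 - 191.111.165.87) does not contain 191.111.165.210
  191.111.165.240/28 (191.111.165.240 - 191.111.165.255) does not contain 191.111.165.210
  191.111.176.0/20 (191.111.176.0 - 191.111.191.255) does not contain 191.111.165.210
Longest matching prefix is /16 -> interface GigabitEthernet0/0.

GigabitEthernet0/0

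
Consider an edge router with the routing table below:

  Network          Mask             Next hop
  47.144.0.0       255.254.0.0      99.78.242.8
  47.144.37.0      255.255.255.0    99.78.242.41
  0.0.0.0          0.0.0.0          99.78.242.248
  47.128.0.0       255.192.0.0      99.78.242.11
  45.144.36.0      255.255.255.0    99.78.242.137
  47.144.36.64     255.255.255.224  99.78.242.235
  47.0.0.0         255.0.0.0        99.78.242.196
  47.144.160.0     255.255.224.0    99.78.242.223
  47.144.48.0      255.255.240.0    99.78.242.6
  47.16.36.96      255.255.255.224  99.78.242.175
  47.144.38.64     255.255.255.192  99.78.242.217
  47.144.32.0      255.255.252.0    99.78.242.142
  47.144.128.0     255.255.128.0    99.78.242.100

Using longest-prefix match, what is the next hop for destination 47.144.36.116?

99.78.242.8

Routes whose prefix contains 47.144.36.116:
  0.0.0.0/0 (default, matches everything) -> 99.78.242.248
  47.0.0.0/8 (47.0.0.0 - 47.255.255.255) -> 99.78.242.196
  47.128.0.0/10 (47.128.0.0 - 47.191.255.255) -> 99.78.242.11
  47.144.0.0/15 (47.144.0.0 - 47.145.255.255) -> 99.78.242.8
More-specific entries that do NOT match:
  47.144.36.64/27 (47.144.36.64 - 47.144.36.95) does not contain 47.144.36.116
  47.16.36.96/27 (47.16.36.96 - 47.16.36.127) does not contain 47.144.36.116
  47.144.38.64/26 (47.144.38.64 - 47.144.38.127) does not contain 47.144.36.116
  47.144.37.0/24 (47.144.37.0 - 47.144.37.255) does not contain 47.144.36.116
  45.144.36.0/24 (45.144.36.0 - 45.144.36.255) does not contain 47.144.36.116
  47.144.32.0/22 (47.144.32.0 - 47.144.35.255) does not contain 47.144.36.116
  47.144.48.0/20 (47.144.48.0 - 47.144.63.255) does not contain 47.144.36.116
  47.144.160.0/19 (47.144.160.0 - 47.144.191.255) does not contain 47.144.36.116
  47.144.128.0/17 (47.144.128.0 - 47.144.255.255) does not contain 47.144.36.116
Longest matching prefix is /15 -> next hop 99.78.242.8.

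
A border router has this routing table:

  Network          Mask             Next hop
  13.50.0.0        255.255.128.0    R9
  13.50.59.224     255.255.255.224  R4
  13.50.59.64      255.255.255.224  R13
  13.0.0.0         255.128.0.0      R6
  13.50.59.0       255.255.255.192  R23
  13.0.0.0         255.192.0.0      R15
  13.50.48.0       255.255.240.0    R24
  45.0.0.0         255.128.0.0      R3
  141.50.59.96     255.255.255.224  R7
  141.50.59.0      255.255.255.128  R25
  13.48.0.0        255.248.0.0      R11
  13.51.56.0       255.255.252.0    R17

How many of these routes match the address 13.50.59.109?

5

Prefixes containing 13.50.59.109:
  13.0.0.0/9 (13.0.0.0 - 13.127.255.255)
  13.0.0.0/10 (13.0.0.0 - 13.63.255.255)
  13.48.0.0/13 (13.48.0.0 - 13.55.255.255)
  13.50.0.0/17 (13.50.0.0 - 13.50.127.255)
  13.50.48.0/20 (13.50.48.0 - 13.50.63.255)
Total matching entries: 5.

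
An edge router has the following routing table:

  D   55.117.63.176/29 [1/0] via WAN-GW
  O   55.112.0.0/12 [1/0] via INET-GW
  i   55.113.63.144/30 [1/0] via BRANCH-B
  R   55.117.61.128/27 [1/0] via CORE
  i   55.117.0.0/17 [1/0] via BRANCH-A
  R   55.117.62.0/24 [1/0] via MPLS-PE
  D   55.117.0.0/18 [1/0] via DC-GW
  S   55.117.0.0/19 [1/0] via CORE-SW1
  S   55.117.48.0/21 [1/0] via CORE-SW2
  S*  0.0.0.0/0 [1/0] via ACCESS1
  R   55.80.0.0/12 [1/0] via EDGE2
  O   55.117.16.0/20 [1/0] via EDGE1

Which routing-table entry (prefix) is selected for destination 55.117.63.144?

Entries matching 55.117.63.144:
  0.0.0.0/0 (default, matches everything)
  55.112.0.0/12 (55.112.0.0 - 55.127.255.255)
  55.117.0.0/17 (55.117.0.0 - 55.117.127.255)
  55.117.0.0/18 (55.117.0.0 - 55.117.63.255)
Most specific is 55.117.0.0/18.

55.117.0.0/18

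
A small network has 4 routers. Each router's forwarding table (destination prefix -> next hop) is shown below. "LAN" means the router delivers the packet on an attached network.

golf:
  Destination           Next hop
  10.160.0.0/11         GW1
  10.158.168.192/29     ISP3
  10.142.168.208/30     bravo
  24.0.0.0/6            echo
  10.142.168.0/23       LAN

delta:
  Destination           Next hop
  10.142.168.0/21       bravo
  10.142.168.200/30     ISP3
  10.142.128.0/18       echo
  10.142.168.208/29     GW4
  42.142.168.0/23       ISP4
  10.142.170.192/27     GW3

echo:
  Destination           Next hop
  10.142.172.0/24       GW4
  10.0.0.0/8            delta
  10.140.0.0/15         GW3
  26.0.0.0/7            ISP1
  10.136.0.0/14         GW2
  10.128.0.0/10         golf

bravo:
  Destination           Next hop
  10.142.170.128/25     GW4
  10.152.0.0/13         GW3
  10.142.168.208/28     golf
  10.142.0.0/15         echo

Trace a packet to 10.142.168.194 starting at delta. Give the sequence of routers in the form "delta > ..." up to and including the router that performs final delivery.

At delta: longest match for 10.142.168.194 is 10.142.168.0/21 -> bravo
At bravo: longest match for 10.142.168.194 is 10.142.0.0/15 -> echo
At echo: longest match for 10.142.168.194 is 10.128.0.0/10 -> golf
At golf: longest match for 10.142.168.194 is 10.142.168.0/23 -> LAN

delta > bravo > echo > golf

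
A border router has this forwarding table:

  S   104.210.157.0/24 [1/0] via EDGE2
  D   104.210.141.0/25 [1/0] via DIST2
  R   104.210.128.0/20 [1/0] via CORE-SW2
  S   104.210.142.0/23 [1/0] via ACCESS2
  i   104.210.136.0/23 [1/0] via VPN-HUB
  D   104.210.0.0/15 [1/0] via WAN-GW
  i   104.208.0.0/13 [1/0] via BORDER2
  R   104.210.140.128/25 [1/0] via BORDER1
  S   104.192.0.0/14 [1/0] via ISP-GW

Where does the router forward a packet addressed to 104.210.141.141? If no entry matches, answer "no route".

Routes whose prefix contains 104.210.141.141:
  104.208.0.0/13 (104.208.0.0 - 104.215.255.255) -> BORDER2
  104.210.0.0/15 (104.210.0.0 - 104.211.255.255) -> WAN-GW
  104.210.128.0/20 (104.210.128.0 - 104.210.143.255) -> CORE-SW2
More-specific entries that do NOT match:
  104.210.141.0/25 (104.210.141.0 - 104.210.141.127) does not contain 104.210.141.141
  104.210.140.128/25 (104.210.140.128 - 104.210.140.255) does not contain 104.210.141.141
  104.210.157.0/24 (104.210.157.0 - 104.210.157.255) does not contain 104.210.141.141
  104.210.142.0/23 (104.210.142.0 - 104.210.143.255) does not contain 104.210.141.141
  104.210.136.0/23 (104.210.136.0 - 104.210.137.255) does not contain 104.210.141.141
Longest matching prefix is /20 -> next hop CORE-SW2.

CORE-SW2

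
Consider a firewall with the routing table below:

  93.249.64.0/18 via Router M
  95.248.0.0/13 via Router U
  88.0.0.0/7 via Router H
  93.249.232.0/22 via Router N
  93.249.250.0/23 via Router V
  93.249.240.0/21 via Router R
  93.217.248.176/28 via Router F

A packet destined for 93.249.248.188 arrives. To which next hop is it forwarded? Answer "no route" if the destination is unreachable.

No entry's prefix contains 93.249.248.188; there is no default route.

no route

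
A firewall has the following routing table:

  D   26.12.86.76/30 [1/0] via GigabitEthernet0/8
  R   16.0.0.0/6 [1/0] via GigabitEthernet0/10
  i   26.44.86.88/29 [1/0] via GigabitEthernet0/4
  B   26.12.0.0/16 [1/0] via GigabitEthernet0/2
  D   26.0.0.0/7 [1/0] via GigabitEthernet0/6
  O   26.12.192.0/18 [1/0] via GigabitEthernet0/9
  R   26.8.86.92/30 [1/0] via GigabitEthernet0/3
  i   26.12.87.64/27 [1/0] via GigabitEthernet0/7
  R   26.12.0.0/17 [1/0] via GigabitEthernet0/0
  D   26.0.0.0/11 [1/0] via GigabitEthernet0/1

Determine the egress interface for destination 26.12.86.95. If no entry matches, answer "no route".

Routes whose prefix contains 26.12.86.95:
  26.0.0.0/7 (26.0.0.0 - 27.255.255.255) -> GigabitEthernet0/6
  26.0.0.0/11 (26.0.0.0 - 26.31.255.255) -> GigabitEthernet0/1
  26.12.0.0/16 (26.12.0.0 - 26.12.255.255) -> GigabitEthernet0/2
  26.12.0.0/17 (26.12.0.0 - 26.12.127.255) -> GigabitEthernet0/0
More-specific entries that do NOT match:
  26.12.86.76/30 (26.12.86.76 - 26.12.86.79) does not contain 26.12.86.95
  26.8.86.92/30 (26.8.86.92 - 26.8.86.95) does not contain 26.12.86.95
  26.44.86.88/29 (26.44.86.88 - 26.44.86.95) does not contain 26.12.86.95
  26.12.87.64/27 (26.12.87.64 - 26.12.87.95) does not contain 26.12.86.95
  26.12.192.0/18 (26.12.192.0 - 26.12.255.255) does not contain 26.12.86.95
Longest matching prefix is /17 -> interface GigabitEthernet0/0.

GigabitEthernet0/0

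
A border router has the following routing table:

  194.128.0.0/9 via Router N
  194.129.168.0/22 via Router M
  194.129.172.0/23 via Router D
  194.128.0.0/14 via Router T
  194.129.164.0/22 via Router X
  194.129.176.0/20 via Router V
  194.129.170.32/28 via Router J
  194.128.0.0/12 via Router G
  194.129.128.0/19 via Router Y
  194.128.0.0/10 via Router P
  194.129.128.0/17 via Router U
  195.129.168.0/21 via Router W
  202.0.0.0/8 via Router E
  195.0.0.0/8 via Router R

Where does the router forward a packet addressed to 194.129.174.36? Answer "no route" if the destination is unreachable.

Router U

Routes whose prefix contains 194.129.174.36:
  194.128.0.0/9 (194.128.0.0 - 194.255.255.255) -> Router N
  194.128.0.0/10 (194.128.0.0 - 194.191.255.255) -> Router P
  194.128.0.0/12 (194.128.0.0 - 194.143.255.255) -> Router G
  194.128.0.0/14 (194.128.0.0 - 194.131.255.255) -> Router T
  194.129.128.0/17 (194.129.128.0 - 194.129.255.255) -> Router U
More-specific entries that do NOT match:
  194.129.170.32/28 (194.129.170.32 - 194.129.170.47) does not contain 194.129.174.36
  194.129.172.0/23 (194.129.172.0 - 194.129.173.255) does not contain 194.129.174.36
  194.129.168.0/22 (194.129.168.0 - 194.129.171.255) does not contain 194.129.174.36
  194.129.164.0/22 (194.129.164.0 - 194.129.167.255) does not contain 194.129.174.36
  195.129.168.0/21 (195.129.168.0 - 195.129.175.255) does not contain 194.129.174.36
  194.129.176.0/20 (194.129.176.0 - 194.129.191.255) does not contain 194.129.174.36
  194.129.128.0/19 (194.129.128.0 - 194.129.159.255) does not contain 194.129.174.36
Longest matching prefix is /17 -> next hop Router U.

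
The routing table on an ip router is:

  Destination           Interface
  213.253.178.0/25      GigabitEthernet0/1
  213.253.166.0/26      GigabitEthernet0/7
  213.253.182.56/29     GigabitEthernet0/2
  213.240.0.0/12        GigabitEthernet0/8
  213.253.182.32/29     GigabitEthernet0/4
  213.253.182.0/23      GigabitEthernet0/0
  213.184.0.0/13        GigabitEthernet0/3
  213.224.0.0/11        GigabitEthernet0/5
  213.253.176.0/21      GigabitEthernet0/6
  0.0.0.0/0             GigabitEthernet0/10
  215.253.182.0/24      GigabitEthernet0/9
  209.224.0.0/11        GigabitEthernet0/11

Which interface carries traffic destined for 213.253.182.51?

Routes whose prefix contains 213.253.182.51:
  0.0.0.0/0 (default, matches everything) -> GigabitEthernet0/10
  213.224.0.0/11 (213.224.0.0 - 213.255.255.255) -> GigabitEthernet0/5
  213.240.0.0/12 (213.240.0.0 - 213.255.255.255) -> GigabitEthernet0/8
  213.253.176.0/21 (213.253.176.0 - 213.253.183.255) -> GigabitEthernet0/6
  213.253.182.0/23 (213.253.182.0 - 213.253.183.255) -> GigabitEthernet0/0
More-specific entries that do NOT match:
  213.253.182.56/29 (213.253.182.56 - 213.253.182.63) does not contain 213.253.182.51
  213.253.182.32/29 (213.253.182.32 - 213.253.182.39) does not contain 213.253.182.51
  213.253.166.0/26 (213.253.166.0 - 213.253.166.63) does not contain 213.253.182.51
  213.253.178.0/25 (213.253.178.0 - 213.253.178.127) does not contain 213.253.182.51
  215.253.182.0/24 (215.253.182.0 - 215.253.182.255) does not contain 213.253.182.51
Longest matching prefix is /23 -> interface GigabitEthernet0/0.

GigabitEthernet0/0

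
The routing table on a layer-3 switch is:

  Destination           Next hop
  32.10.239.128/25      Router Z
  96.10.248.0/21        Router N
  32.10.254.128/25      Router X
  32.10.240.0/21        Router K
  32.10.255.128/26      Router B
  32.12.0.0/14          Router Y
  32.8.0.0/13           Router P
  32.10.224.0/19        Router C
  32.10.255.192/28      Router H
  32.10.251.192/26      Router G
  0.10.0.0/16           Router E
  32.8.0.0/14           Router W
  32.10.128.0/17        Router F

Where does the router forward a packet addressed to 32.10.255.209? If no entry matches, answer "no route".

Routes whose prefix contains 32.10.255.209:
  32.8.0.0/13 (32.8.0.0 - 32.15.255.255) -> Router P
  32.8.0.0/14 (32.8.0.0 - 32.11.255.255) -> Router W
  32.10.128.0/17 (32.10.128.0 - 32.10.255.255) -> Router F
  32.10.224.0/19 (32.10.224.0 - 32.10.255.255) -> Router C
More-specific entries that do NOT match:
  32.10.255.192/28 (32.10.255.192 - 32.10.255.207) does not contain 32.10.255.209
  32.10.255.128/26 (32.10.255.128 - 32.10.255.191) does not contain 32.10.255.209
  32.10.251.192/26 (32.10.251.192 - 32.10.251.255) does not contain 32.10.255.209
  32.10.239.128/25 (32.10.239.128 - 32.10.239.255) does not contain 32.10.255.209
  32.10.254.128/25 (32.10.254.128 - 32.10.254.255) does not contain 32.10.255.209
  96.10.248.0/21 (96.10.248.0 - 96.10.255.255) does not contain 32.10.255.209
  32.10.240.0/21 (32.10.240.0 - 32.10.247.255) does not contain 32.10.255.209
Longest matching prefix is /19 -> next hop Router C.

Router C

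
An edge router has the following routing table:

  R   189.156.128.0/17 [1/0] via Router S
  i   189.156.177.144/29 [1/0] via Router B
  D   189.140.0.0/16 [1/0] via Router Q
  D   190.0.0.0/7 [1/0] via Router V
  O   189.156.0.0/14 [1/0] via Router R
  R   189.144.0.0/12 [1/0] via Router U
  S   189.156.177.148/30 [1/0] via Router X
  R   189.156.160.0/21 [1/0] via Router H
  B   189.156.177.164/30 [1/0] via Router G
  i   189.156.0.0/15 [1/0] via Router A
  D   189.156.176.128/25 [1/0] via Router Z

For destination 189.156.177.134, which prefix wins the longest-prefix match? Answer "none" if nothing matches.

189.156.128.0/17

Entries matching 189.156.177.134:
  189.144.0.0/12 (189.144.0.0 - 189.159.255.255)
  189.156.0.0/14 (189.156.0.0 - 189.159.255.255)
  189.156.0.0/15 (189.156.0.0 - 189.157.255.255)
  189.156.128.0/17 (189.156.128.0 - 189.156.255.255)
Most specific is 189.156.128.0/17.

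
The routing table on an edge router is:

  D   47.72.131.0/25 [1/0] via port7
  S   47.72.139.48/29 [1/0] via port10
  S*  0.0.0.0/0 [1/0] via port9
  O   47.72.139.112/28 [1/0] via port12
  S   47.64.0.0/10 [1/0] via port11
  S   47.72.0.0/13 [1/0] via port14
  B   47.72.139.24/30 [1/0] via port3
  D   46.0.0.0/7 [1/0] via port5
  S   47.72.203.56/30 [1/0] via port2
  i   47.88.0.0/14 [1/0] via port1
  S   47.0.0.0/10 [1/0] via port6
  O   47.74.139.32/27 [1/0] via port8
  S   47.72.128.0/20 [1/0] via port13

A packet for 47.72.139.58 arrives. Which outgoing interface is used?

port13

Routes whose prefix contains 47.72.139.58:
  0.0.0.0/0 (default, matches everything) -> port9
  46.0.0.0/7 (46.0.0.0 - 47.255.255.255) -> port5
  47.64.0.0/10 (47.64.0.0 - 47.127.255.255) -> port11
  47.72.0.0/13 (47.72.0.0 - 47.79.255.255) -> port14
  47.72.128.0/20 (47.72.128.0 - 47.72.143.255) -> port13
More-specific entries that do NOT match:
  47.72.139.24/30 (47.72.139.24 - 47.72.139.27) does not contain 47.72.139.58
  47.72.203.56/30 (47.72.203.56 - 47.72.203.59) does not contain 47.72.139.58
  47.72.139.48/29 (47.72.139.48 - 47.72.139.55) does not contain 47.72.139.58
  47.72.139.112/28 (47.72.139.112 - 47.72.139.127) does not contain 47.72.139.58
  47.74.139.32/27 (47.74.139.32 - 47.74.139.63) does not contain 47.72.139.58
  47.72.131.0/25 (47.72.131.0 - 47.72.131.127) does not contain 47.72.139.58
Longest matching prefix is /20 -> interface port13.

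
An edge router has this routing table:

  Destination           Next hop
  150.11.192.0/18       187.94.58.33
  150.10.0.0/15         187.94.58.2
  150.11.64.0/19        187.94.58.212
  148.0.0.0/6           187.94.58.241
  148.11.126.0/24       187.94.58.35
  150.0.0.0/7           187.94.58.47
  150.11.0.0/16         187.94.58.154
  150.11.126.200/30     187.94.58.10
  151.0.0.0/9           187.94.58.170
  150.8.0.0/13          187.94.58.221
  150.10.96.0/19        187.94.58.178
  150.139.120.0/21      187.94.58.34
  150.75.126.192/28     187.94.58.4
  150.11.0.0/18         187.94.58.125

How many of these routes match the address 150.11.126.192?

5

Prefixes containing 150.11.126.192:
  148.0.0.0/6 (148.0.0.0 - 151.255.255.255)
  150.0.0.0/7 (150.0.0.0 - 151.255.255.255)
  150.8.0.0/13 (150.8.0.0 - 150.15.255.255)
  150.10.0.0/15 (150.10.0.0 - 150.11.255.255)
  150.11.0.0/16 (150.11.0.0 - 150.11.255.255)
Total matching entries: 5.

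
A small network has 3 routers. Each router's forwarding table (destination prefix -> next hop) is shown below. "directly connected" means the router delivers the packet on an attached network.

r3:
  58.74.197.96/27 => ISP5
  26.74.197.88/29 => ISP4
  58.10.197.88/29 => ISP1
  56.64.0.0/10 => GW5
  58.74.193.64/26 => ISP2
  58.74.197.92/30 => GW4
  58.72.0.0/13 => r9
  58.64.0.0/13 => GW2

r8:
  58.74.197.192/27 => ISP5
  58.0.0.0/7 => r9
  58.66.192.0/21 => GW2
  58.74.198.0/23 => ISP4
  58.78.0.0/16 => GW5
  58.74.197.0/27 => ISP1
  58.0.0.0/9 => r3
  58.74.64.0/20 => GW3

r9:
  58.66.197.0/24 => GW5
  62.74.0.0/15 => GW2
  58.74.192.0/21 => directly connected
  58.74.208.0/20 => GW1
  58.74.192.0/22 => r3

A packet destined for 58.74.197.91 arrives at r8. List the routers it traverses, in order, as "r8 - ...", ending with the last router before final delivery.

At r8: longest match for 58.74.197.91 is 58.0.0.0/9 -> r3
At r3: longest match for 58.74.197.91 is 58.72.0.0/13 -> r9
At r9: longest match for 58.74.197.91 is 58.74.192.0/21 -> directly connected

r8 - r3 - r9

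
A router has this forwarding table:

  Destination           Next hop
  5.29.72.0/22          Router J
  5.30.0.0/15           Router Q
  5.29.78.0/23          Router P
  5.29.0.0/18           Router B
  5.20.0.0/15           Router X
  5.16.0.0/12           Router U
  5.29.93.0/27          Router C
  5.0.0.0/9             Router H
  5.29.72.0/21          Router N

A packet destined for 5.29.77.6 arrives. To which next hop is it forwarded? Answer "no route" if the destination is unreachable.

Router N

Routes whose prefix contains 5.29.77.6:
  5.0.0.0/9 (5.0.0.0 - 5.127.255.255) -> Router H
  5.16.0.0/12 (5.16.0.0 - 5.31.255.255) -> Router U
  5.29.72.0/21 (5.29.72.0 - 5.29.79.255) -> Router N
More-specific entries that do NOT match:
  5.29.93.0/27 (5.29.93.0 - 5.29.93.31) does not contain 5.29.77.6
  5.29.78.0/23 (5.29.78.0 - 5.29.79.255) does not contain 5.29.77.6
  5.29.72.0/22 (5.29.72.0 - 5.29.75.255) does not contain 5.29.77.6
Longest matching prefix is /21 -> next hop Router N.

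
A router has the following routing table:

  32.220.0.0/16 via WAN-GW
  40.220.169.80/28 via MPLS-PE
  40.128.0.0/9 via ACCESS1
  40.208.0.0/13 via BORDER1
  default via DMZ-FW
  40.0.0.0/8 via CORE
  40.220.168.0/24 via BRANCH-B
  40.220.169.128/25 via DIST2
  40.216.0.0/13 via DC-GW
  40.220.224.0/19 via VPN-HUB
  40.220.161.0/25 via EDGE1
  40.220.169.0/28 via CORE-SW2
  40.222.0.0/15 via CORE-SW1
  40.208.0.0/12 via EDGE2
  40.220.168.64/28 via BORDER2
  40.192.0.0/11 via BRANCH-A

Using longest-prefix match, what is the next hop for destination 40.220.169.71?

DC-GW

Routes whose prefix contains 40.220.169.71:
  0.0.0.0/0 (default, matches everything) -> DMZ-FW
  40.0.0.0/8 (40.0.0.0 - 40.255.255.255) -> CORE
  40.128.0.0/9 (40.128.0.0 - 40.255.255.255) -> ACCESS1
  40.192.0.0/11 (40.192.0.0 - 40.223.255.255) -> BRANCH-A
  40.208.0.0/12 (40.208.0.0 - 40.223.255.255) -> EDGE2
  40.216.0.0/13 (40.216.0.0 - 40.223.255.255) -> DC-GW
More-specific entries that do NOT match:
  40.220.169.80/28 (40.220.169.80 - 40.220.169.95) does not contain 40.220.169.71
  40.220.169.0/28 (40.220.169.0 - 40.220.169.15) does not contain 40.220.169.71
  40.220.168.64/28 (40.220.168.64 - 40.220.168.79) does not contain 40.220.169.71
  40.220.169.128/25 (40.220.169.128 - 40.220.169.255) does not contain 40.220.169.71
  40.220.161.0/25 (40.220.161.0 - 40.220.161.127) does not contain 40.220.169.71
  40.220.168.0/24 (40.220.168.0 - 40.220.168.255) does not contain 40.220.169.71
  40.220.224.0/19 (40.220.224.0 - 40.220.255.255) does not contain 40.220.169.71
  32.220.0.0/16 (32.220.0.0 - 32.220.255.255) does not contain 40.220.169.71
  40.222.0.0/15 (40.222.0.0 - 40.223.255.255) does not contain 40.220.169.71
Longest matching prefix is /13 -> next hop DC-GW.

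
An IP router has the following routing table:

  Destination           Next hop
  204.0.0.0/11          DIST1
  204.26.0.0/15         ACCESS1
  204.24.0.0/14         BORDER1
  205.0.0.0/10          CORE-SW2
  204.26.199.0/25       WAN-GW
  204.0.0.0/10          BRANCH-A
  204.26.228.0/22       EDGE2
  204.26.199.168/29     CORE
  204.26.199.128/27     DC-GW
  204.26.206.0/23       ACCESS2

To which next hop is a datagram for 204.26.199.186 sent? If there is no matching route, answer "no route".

Routes whose prefix contains 204.26.199.186:
  204.0.0.0/10 (204.0.0.0 - 204.63.255.255) -> BRANCH-A
  204.0.0.0/11 (204.0.0.0 - 204.31.255.255) -> DIST1
  204.24.0.0/14 (204.24.0.0 - 204.27.255.255) -> BORDER1
  204.26.0.0/15 (204.26.0.0 - 204.27.255.255) -> ACCESS1
More-specific entries that do NOT match:
  204.26.199.168/29 (204.26.199.168 - 204.26.199.175) does not contain 204.26.199.186
  204.26.199.128/27 (204.26.199.128 - 204.26.199.159) does not contain 204.26.199.186
  204.26.199.0/25 (204.26.199.0 - 204.26.199.127) does not contain 204.26.199.186
  204.26.206.0/23 (204.26.206.0 - 204.26.207.255) does not contain 204.26.199.186
  204.26.228.0/22 (204.26.228.0 - 204.26.231.255) does not contain 204.26.199.186
Longest matching prefix is /15 -> next hop ACCESS1.

ACCESS1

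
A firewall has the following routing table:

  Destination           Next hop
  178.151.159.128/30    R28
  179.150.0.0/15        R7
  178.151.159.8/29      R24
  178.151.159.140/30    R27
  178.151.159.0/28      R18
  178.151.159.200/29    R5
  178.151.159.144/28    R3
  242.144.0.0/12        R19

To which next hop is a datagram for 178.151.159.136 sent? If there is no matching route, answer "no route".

no route

No entry's prefix contains 178.151.159.136; there is no default route.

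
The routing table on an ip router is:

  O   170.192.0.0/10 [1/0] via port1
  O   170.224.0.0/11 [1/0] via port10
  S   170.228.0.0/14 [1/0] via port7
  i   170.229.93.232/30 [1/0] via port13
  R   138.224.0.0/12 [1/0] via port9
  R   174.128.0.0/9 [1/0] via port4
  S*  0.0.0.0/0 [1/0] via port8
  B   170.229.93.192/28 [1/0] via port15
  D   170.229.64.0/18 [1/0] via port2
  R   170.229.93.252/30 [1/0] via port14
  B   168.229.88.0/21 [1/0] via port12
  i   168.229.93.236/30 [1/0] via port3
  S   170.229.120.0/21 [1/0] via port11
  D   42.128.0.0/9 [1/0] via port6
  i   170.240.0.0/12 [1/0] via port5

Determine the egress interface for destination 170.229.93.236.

port2

Routes whose prefix contains 170.229.93.236:
  0.0.0.0/0 (default, matches everything) -> port8
  170.192.0.0/10 (170.192.0.0 - 170.255.255.255) -> port1
  170.224.0.0/11 (170.224.0.0 - 170.255.255.255) -> port10
  170.228.0.0/14 (170.228.0.0 - 170.231.255.255) -> port7
  170.229.64.0/18 (170.229.64.0 - 170.229.127.255) -> port2
More-specific entries that do NOT match:
  170.229.93.232/30 (170.229.93.232 - 170.229.93.235) does not contain 170.229.93.236
  170.229.93.252/30 (170.229.93.252 - 170.229.93.255) does not contain 170.229.93.236
  168.229.93.236/30 (168.229.93.236 - 168.229.93.239) does not contain 170.229.93.236
  170.229.93.192/28 (170.229.93.192 - 170.229.93.207) does not contain 170.229.93.236
  168.229.88.0/21 (168.229.88.0 - 168.229.95.255) does not contain 170.229.93.236
  170.229.120.0/21 (170.229.120.0 - 170.229.127.255) does not contain 170.229.93.236
Longest matching prefix is /18 -> interface port2.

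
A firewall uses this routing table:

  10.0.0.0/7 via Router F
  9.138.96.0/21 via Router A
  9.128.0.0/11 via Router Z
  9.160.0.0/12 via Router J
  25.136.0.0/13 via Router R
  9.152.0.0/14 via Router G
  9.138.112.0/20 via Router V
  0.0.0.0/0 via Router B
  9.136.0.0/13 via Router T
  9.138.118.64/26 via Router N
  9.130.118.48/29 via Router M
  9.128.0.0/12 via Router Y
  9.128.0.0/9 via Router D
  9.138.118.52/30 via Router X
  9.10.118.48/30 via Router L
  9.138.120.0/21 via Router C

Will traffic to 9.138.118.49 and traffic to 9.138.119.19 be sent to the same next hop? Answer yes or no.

yes

9.138.118.49: longest match 9.138.112.0/20 -> Router V
9.138.119.19: longest match 9.138.112.0/20 -> Router V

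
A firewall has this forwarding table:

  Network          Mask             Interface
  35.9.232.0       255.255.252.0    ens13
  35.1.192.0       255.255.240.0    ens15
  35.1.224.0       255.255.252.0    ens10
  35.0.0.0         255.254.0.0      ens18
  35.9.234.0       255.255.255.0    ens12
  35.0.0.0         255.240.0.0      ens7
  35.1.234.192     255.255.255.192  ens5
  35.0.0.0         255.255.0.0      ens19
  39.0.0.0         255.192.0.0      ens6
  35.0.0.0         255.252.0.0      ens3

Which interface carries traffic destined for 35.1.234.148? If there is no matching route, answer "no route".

ens18

Routes whose prefix contains 35.1.234.148:
  35.0.0.0/12 (35.0.0.0 - 35.15.255.255) -> ens7
  35.0.0.0/14 (35.0.0.0 - 35.3.255.255) -> ens3
  35.0.0.0/15 (35.0.0.0 - 35.1.255.255) -> ens18
More-specific entries that do NOT match:
  35.1.234.192/26 (35.1.234.192 - 35.1.234.255) does not contain 35.1.234.148
  35.9.234.0/24 (35.9.234.0 - 35.9.234.255) does not contain 35.1.234.148
  35.9.232.0/22 (35.9.232.0 - 35.9.235.255) does not contain 35.1.234.148
  35.1.224.0/22 (35.1.224.0 - 35.1.227.255) does not contain 35.1.234.148
  35.1.192.0/20 (35.1.192.0 - 35.1.207.255) does not contain 35.1.234.148
  35.0.0.0/16 (35.0.0.0 - 35.0.255.255) does not contain 35.1.234.148
Longest matching prefix is /15 -> interface ens18.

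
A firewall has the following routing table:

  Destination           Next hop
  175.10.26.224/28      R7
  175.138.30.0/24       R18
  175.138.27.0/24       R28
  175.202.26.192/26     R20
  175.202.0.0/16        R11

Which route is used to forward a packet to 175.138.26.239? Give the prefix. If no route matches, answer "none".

none

175.138.26.239 is outside every listed prefix and there is no default route.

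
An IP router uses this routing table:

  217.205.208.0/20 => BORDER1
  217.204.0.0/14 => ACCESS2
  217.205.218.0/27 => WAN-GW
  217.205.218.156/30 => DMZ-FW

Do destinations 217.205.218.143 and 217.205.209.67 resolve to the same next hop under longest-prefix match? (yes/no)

217.205.218.143: longest match 217.205.208.0/20 -> BORDER1
217.205.209.67: longest match 217.205.208.0/20 -> BORDER1

yes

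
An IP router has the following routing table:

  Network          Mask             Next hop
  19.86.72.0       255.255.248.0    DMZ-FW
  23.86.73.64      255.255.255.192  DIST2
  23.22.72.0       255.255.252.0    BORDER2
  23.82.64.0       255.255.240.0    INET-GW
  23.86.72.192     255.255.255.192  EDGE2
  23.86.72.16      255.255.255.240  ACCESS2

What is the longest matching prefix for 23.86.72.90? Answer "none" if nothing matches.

none

23.86.72.90 is outside every listed prefix and there is no default route.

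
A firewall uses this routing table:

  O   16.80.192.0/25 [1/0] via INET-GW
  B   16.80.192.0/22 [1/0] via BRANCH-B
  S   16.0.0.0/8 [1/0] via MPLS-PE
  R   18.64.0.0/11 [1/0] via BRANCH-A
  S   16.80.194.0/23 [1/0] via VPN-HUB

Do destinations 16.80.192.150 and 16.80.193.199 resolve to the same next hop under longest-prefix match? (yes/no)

16.80.192.150: longest match 16.80.192.0/22 -> BRANCH-B
16.80.193.199: longest match 16.80.192.0/22 -> BRANCH-B

yes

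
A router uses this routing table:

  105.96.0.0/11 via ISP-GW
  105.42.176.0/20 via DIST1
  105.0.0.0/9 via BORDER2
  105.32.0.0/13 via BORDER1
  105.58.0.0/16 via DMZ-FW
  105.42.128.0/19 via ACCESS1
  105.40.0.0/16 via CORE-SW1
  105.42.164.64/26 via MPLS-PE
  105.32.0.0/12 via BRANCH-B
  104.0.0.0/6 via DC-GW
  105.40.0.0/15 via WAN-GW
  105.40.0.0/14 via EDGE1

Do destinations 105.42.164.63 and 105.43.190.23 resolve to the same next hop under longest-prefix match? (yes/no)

yes

105.42.164.63: longest match 105.40.0.0/14 -> EDGE1
105.43.190.23: longest match 105.40.0.0/14 -> EDGE1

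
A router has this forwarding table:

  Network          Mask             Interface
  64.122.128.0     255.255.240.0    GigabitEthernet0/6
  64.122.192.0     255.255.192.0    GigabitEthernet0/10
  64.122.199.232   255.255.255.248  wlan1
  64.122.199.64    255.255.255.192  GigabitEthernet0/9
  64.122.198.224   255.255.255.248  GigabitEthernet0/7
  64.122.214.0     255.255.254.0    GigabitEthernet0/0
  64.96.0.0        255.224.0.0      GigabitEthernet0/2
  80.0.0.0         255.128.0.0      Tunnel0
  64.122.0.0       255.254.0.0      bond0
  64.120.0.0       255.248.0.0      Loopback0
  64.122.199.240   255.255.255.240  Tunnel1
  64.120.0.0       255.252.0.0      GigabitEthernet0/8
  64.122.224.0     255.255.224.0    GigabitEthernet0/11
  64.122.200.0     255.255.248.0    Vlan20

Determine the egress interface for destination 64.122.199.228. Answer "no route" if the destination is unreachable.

Routes whose prefix contains 64.122.199.228:
  64.96.0.0/11 (64.96.0.0 - 64.127.255.255) -> GigabitEthernet0/2
  64.120.0.0/13 (64.120.0.0 - 64.127.255.255) -> Loopback0
  64.120.0.0/14 (64.120.0.0 - 64.123.255.255) -> GigabitEthernet0/8
  64.122.0.0/15 (64.122.0.0 - 64.123.255.255) -> bond0
  64.122.192.0/18 (64.122.192.0 - 64.122.255.255) -> GigabitEthernet0/10
More-specific entries that do NOT match:
  64.122.199.232/29 (64.122.199.232 - 64.122.199.239) does not contain 64.122.199.228
  64.122.198.224/29 (64.122.198.224 - 64.122.198.231) does not contain 64.122.199.228
  64.122.199.240/28 (64.122.199.240 - 64.122.199.255) does not contain 64.122.199.228
  64.122.199.64/26 (64.122.199.64 - 64.122.199.127) does not contain 64.122.199.228
  64.122.214.0/23 (64.122.214.0 - 64.122.215.255) does not contain 64.122.199.228
  64.122.200.0/21 (64.122.200.0 - 64.122.207.255) does not contain 64.122.199.228
  64.122.128.0/20 (64.122.128.0 - 64.122.143.255) does not contain 64.122.199.228
  64.122.224.0/19 (64.122.224.0 - 64.122.255.255) does not contain 64.122.199.228
Longest matching prefix is /18 -> interface GigabitEthernet0/10.

GigabitEthernet0/10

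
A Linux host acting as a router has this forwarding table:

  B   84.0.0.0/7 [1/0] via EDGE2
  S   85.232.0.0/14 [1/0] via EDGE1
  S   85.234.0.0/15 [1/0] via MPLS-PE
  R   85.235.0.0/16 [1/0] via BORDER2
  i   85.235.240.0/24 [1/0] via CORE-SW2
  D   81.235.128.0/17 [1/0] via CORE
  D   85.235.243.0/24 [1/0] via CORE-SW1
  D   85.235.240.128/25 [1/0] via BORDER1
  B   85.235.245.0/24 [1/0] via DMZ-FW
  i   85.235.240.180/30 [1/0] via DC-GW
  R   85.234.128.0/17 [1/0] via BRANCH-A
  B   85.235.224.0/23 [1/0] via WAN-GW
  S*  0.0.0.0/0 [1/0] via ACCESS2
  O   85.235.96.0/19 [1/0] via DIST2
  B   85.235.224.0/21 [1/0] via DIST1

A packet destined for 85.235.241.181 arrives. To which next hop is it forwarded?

BORDER2

Routes whose prefix contains 85.235.241.181:
  0.0.0.0/0 (default, matches everything) -> ACCESS2
  84.0.0.0/7 (84.0.0.0 - 85.255.255.255) -> EDGE2
  85.232.0.0/14 (85.232.0.0 - 85.235.255.255) -> EDGE1
  85.234.0.0/15 (85.234.0.0 - 85.235.255.255) -> MPLS-PE
  85.235.0.0/16 (85.235.0.0 - 85.235.255.255) -> BORDER2
More-specific entries that do NOT match:
  85.235.240.180/30 (85.235.240.180 - 85.235.240.183) does not contain 85.235.241.181
  85.235.240.128/25 (85.235.240.128 - 85.235.240.255) does not contain 85.235.241.181
  85.235.240.0/24 (85.235.240.0 - 85.235.240.255) does not contain 85.235.241.181
  85.235.243.0/24 (85.235.243.0 - 85.235.243.255) does not contain 85.235.241.181
  85.235.245.0/24 (85.235.245.0 - 85.235.245.255) does not contain 85.235.241.181
  85.235.224.0/23 (85.235.224.0 - 85.235.225.255) does not contain 85.235.241.181
  85.235.224.0/21 (85.235.224.0 - 85.235.231.255) does not contain 85.235.241.181
  85.235.96.0/19 (85.235.96.0 - 85.235.127.255) does not contain 85.235.241.181
  81.235.128.0/17 (81.235.128.0 - 81.235.255.255) does not contain 85.235.241.181
  85.234.128.0/17 (85.234.128.0 - 85.234.255.255) does not contain 85.235.241.181
Longest matching prefix is /16 -> next hop BORDER2.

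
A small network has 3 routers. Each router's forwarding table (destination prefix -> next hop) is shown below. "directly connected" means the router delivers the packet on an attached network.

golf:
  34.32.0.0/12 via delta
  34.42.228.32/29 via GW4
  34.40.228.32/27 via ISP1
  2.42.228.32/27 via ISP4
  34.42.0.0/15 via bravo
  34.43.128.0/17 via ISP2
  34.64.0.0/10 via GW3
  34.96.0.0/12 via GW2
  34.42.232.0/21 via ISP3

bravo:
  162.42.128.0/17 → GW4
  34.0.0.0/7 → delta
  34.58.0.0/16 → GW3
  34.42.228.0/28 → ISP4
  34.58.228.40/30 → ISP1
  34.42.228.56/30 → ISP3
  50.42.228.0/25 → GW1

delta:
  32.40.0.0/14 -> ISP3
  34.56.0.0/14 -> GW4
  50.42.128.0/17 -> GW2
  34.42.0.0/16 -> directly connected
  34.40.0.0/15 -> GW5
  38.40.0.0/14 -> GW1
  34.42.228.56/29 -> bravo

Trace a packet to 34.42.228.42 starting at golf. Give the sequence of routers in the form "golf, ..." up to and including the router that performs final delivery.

golf, bravo, delta

At golf: longest match for 34.42.228.42 is 34.42.0.0/15 -> bravo
At bravo: longest match for 34.42.228.42 is 34.0.0.0/7 -> delta
At delta: longest match for 34.42.228.42 is 34.42.0.0/16 -> directly connected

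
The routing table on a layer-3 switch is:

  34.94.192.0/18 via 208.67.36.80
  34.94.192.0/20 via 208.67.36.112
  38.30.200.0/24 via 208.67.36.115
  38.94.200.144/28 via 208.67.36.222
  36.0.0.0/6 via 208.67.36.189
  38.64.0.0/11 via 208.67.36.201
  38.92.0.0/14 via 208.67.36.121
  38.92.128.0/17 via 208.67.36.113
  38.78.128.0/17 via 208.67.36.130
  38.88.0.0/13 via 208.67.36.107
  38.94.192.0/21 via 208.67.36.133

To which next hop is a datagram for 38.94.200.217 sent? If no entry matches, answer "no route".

208.67.36.121

Routes whose prefix contains 38.94.200.217:
  36.0.0.0/6 (36.0.0.0 - 39.255.255.255) -> 208.67.36.189
  38.64.0.0/11 (38.64.0.0 - 38.95.255.255) -> 208.67.36.201
  38.88.0.0/13 (38.88.0.0 - 38.95.255.255) -> 208.67.36.107
  38.92.0.0/14 (38.92.0.0 - 38.95.255.255) -> 208.67.36.121
More-specific entries that do NOT match:
  38.94.200.144/28 (38.94.200.144 - 38.94.200.159) does not contain 38.94.200.217
  38.30.200.0/24 (38.30.200.0 - 38.30.200.255) does not contain 38.94.200.217
  38.94.192.0/21 (38.94.192.0 - 38.94.199.255) does not contain 38.94.200.217
  34.94.192.0/20 (34.94.192.0 - 34.94.207.255) does not contain 38.94.200.217
  34.94.192.0/18 (34.94.192.0 - 34.94.255.255) does not contain 38.94.200.217
  38.92.128.0/17 (38.92.128.0 - 38.92.255.255) does not contain 38.94.200.217
  38.78.128.0/17 (38.78.128.0 - 38.78.255.255) does not contain 38.94.200.217
Longest matching prefix is /14 -> next hop 208.67.36.121.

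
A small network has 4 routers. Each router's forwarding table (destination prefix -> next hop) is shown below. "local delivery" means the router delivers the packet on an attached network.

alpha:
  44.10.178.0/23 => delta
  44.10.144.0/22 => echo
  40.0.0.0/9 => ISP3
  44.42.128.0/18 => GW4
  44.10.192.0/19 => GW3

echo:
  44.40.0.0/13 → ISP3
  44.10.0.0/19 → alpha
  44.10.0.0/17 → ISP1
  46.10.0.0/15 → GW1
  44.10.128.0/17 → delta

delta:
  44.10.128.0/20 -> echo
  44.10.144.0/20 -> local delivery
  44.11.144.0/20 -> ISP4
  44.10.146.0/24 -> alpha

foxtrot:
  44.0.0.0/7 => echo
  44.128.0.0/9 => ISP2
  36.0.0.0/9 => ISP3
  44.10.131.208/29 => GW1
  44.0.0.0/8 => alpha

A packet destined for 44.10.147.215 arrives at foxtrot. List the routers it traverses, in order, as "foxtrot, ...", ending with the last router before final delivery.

foxtrot, alpha, echo, delta

At foxtrot: longest match for 44.10.147.215 is 44.0.0.0/8 -> alpha
At alpha: longest match for 44.10.147.215 is 44.10.144.0/22 -> echo
At echo: longest match for 44.10.147.215 is 44.10.128.0/17 -> delta
At delta: longest match for 44.10.147.215 is 44.10.144.0/20 -> local delivery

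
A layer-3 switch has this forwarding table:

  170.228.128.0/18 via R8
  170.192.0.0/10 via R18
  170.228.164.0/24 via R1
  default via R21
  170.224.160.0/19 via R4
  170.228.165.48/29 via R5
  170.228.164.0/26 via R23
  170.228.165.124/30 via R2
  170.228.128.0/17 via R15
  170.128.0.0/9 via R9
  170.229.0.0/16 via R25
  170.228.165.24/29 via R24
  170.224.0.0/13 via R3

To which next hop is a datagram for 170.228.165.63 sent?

Routes whose prefix contains 170.228.165.63:
  0.0.0.0/0 (default, matches everything) -> R21
  170.128.0.0/9 (170.128.0.0 - 170.255.255.255) -> R9
  170.192.0.0/10 (170.192.0.0 - 170.255.255.255) -> R18
  170.224.0.0/13 (170.224.0.0 - 170.231.255.255) -> R3
  170.228.128.0/17 (170.228.128.0 - 170.228.255.255) -> R15
  170.228.128.0/18 (170.228.128.0 - 170.228.191.255) -> R8
More-specific entries that do NOT match:
  170.228.165.124/30 (170.228.165.124 - 170.228.165.127) does not contain 170.228.165.63
  170.228.165.48/29 (170.228.165.48 - 170.228.165.55) does not contain 170.228.165.63
  170.228.165.24/29 (170.228.165.24 - 170.228.165.31) does not contain 170.228.165.63
  170.228.164.0/26 (170.228.164.0 - 170.228.164.63) does not contain 170.228.165.63
  170.228.164.0/24 (170.228.164.0 - 170.228.164.255) does not contain 170.228.165.63
  170.224.160.0/19 (170.224.160.0 - 170.224.191.255) does not contain 170.228.165.63
Longest matching prefix is /18 -> next hop R8.

R8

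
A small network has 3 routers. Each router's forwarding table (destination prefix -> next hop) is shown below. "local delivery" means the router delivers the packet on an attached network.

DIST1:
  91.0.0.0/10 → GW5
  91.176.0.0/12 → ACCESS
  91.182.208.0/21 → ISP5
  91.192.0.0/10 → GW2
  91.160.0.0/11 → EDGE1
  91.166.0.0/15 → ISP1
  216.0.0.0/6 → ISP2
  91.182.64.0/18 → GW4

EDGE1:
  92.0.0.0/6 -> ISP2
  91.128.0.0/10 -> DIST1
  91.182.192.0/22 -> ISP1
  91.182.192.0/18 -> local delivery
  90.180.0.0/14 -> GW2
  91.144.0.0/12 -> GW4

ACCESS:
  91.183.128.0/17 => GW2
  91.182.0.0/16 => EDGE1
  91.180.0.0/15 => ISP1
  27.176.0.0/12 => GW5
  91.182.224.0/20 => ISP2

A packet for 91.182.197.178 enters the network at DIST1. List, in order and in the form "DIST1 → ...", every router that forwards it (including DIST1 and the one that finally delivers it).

DIST1 → ACCESS → EDGE1

At DIST1: longest match for 91.182.197.178 is 91.176.0.0/12 -> ACCESS
At ACCESS: longest match for 91.182.197.178 is 91.182.0.0/16 -> EDGE1
At EDGE1: longest match for 91.182.197.178 is 91.182.192.0/18 -> local delivery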